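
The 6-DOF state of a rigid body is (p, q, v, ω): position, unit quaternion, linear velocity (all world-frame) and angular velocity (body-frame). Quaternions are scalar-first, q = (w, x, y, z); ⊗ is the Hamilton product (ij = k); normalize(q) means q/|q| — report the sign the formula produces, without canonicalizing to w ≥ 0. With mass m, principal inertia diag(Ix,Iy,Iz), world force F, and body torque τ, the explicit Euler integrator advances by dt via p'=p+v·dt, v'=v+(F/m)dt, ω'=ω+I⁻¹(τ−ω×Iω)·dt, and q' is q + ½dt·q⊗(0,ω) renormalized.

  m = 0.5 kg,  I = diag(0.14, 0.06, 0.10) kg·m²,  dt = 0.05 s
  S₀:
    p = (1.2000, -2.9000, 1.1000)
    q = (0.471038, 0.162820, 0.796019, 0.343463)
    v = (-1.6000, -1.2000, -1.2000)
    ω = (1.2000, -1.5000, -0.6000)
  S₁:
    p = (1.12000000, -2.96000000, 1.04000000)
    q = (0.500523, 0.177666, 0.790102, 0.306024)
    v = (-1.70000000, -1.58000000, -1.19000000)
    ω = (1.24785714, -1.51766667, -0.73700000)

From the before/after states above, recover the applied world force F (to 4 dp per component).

F = (-1.0000, -3.8000, 0.1000)

v₁ − v₀ = (-0.10000000, -0.38000000, 0.01000000)
F = m·Δv/dt = (-1.0000, -3.8000, 0.1000)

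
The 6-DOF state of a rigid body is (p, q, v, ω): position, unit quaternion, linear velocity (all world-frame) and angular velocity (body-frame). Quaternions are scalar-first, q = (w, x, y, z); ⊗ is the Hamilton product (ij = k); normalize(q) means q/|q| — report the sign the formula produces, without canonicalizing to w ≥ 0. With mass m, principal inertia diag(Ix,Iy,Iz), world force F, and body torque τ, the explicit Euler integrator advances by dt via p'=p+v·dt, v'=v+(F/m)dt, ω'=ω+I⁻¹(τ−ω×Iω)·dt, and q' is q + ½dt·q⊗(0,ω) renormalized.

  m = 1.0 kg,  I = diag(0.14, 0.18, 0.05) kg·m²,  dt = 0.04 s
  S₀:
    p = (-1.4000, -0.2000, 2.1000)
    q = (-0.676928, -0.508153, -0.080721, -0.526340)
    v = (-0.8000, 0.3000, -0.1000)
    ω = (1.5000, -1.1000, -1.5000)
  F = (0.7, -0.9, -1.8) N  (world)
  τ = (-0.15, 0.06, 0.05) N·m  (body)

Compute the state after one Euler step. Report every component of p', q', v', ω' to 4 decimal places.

new position p' = (-1.4320, -0.1880, 2.0960)
v' = v + a·dt = (-0.7720, 0.2640, -0.1720)
ω×(Iω) gyroscopic = (-0.2145, -0.2025, -0.0660)
(τ − ω×Iω)/I = (0.4607, 1.4583, 2.3200)
new body rate ω' = (1.5184, -1.0417, -1.4072)
q⊗(0,ω) = (-0.1160736, -1.4732845, -0.8071187, 1.6954418)
q + ½dt·q⊗(0,ω), renormalized = (-0.6785, -0.5370, -0.0968, -0.4919)

p' = (-1.4320, -0.1880, 2.0960)
q' = (-0.6785, -0.5370, -0.0968, -0.4919)
v' = (-0.7720, 0.2640, -0.1720)
ω' = (1.5184, -1.0417, -1.4072)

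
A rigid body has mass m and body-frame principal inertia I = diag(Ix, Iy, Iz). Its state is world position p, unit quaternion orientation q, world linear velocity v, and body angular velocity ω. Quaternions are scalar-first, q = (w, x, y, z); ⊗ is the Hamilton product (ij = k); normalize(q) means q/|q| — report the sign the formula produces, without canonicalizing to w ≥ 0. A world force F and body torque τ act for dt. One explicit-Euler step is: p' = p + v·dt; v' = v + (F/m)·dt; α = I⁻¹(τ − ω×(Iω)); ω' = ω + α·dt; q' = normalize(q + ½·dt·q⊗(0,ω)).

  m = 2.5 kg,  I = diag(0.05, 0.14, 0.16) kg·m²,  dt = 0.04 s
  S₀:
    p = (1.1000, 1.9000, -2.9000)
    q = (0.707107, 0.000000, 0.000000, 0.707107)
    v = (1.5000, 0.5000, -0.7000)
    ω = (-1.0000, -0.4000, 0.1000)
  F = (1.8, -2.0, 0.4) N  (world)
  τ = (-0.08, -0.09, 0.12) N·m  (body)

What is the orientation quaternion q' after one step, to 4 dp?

Hamilton product q⊗(0,ω) = (-0.0707107, -0.4242642, -0.9899498, 0.0707107)
updated quaternion q' = (0.7055, -0.0085, -0.0198, 0.7084)

q' = (0.7055, -0.0085, -0.0198, 0.7084)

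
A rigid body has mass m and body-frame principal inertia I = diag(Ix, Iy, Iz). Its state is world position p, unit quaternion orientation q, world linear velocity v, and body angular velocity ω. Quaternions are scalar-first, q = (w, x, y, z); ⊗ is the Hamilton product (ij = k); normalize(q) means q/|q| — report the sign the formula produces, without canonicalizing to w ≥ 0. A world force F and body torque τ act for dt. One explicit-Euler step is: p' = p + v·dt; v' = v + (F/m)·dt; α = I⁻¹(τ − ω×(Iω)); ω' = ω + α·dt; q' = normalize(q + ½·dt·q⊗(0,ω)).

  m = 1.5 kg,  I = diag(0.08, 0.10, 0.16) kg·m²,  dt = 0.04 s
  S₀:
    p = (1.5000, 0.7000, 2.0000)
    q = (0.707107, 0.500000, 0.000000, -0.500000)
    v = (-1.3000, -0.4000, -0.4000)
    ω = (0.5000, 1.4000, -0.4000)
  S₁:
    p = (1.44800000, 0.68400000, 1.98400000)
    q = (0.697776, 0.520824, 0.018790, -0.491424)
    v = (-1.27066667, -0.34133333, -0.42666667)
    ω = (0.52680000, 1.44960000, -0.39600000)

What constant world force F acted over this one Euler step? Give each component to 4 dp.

F = (1.1000, 2.2000, -1.0000)

velocity change Δv = (0.02933333, 0.05866667, -0.02666667)
F = m·Δv/dt = (1.1000, 2.2000, -1.0000)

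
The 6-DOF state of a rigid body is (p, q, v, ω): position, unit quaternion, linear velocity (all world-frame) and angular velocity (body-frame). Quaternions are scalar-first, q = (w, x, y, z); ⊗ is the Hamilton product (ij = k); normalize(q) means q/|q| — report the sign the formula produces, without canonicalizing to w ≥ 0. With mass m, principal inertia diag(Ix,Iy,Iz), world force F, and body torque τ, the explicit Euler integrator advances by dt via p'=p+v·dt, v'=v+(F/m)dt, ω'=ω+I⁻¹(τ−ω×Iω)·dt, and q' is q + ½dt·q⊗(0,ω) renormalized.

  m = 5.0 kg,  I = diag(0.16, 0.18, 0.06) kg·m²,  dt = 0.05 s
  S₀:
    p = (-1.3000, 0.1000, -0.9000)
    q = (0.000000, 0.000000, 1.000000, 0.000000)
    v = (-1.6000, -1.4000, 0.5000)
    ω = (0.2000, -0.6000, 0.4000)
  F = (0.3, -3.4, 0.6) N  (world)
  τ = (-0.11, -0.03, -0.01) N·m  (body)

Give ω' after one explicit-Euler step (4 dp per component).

precession coupling ω×(Iω) = (0.0288, 0.0080, -0.0024)
(τ − ω×Iω)/I = (-0.8675, -0.2111, -0.1267)
ω + α·dt = (0.1566, -0.6106, 0.3937)

ω' = (0.1566, -0.6106, 0.3937)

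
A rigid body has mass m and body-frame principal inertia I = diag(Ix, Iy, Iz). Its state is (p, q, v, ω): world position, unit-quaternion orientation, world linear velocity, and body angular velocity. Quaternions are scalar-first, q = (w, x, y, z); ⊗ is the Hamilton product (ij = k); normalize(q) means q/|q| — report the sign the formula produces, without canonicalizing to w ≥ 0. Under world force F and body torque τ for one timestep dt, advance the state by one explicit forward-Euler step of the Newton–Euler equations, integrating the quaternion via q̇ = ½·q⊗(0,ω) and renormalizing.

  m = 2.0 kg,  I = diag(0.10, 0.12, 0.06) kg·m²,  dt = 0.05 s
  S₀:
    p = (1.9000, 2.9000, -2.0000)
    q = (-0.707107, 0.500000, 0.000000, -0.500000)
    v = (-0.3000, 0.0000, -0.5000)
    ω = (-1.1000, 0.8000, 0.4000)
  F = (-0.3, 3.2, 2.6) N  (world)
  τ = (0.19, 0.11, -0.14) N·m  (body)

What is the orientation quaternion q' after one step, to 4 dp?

q' = (-0.6879, 0.5291, -0.0054, -0.4968)

q⊗(0,ω) = (0.7500000, 1.1778177, -0.2156856, 0.1171572)
q + ½dt·q⊗(0,ω), renormalized = (-0.6879, 0.5291, -0.0054, -0.4968)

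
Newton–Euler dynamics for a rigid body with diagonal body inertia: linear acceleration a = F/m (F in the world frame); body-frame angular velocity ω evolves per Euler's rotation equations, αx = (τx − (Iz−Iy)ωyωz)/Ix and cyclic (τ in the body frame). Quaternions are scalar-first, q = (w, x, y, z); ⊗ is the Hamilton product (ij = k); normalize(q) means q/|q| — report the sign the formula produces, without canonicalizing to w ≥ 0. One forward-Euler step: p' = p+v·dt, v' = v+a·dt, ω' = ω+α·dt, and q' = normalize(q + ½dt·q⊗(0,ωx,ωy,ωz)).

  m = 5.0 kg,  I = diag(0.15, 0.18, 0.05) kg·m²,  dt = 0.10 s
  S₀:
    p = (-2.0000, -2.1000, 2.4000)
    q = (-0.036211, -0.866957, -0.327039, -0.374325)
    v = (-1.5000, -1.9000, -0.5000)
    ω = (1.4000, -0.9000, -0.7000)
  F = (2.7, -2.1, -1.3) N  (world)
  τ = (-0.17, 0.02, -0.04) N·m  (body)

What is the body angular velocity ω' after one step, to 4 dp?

ω×(Iω) gyroscopic = (-0.0819, -0.0980, -0.0378)
angular accel α = (-0.5873, 0.6556, -0.0440)
new body rate ω' = (1.3413, -0.8344, -0.7044)

ω' = (1.3413, -0.8344, -0.7044)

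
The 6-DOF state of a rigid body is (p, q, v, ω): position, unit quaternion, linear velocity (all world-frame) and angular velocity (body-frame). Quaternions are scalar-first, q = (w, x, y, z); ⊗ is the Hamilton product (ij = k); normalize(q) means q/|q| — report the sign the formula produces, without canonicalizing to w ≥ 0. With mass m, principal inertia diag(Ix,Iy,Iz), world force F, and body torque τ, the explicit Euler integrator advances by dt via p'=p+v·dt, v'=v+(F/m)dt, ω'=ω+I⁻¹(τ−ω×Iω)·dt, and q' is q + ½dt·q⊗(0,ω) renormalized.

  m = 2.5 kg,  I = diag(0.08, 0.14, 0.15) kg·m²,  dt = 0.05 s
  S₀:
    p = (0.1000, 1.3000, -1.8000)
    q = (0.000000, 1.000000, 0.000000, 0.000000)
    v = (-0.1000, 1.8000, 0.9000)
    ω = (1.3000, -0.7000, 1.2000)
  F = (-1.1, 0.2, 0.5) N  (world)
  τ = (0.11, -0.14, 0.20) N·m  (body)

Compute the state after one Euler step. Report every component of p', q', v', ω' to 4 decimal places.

a = (-0.4400, 0.0800, 0.2000)
p + v·dt = (0.0950, 1.3900, -1.7550)
v' = v + a·dt = (-0.1220, 1.8040, 0.9100)
α = I⁻¹(τ − ω×Iω) = (1.4800, -0.2200, 1.6973)
ω + α·dt = (1.3740, -0.7110, 1.2849)
Hamilton product q⊗(0,ω) = (-1.3000000, 0.0000000, -1.2000000, -0.7000000)
q + ½dt·q⊗(0,ω), renormalized = (-0.0325, 0.9989, -0.0300, -0.0175)

p' = (0.0950, 1.3900, -1.7550)
q' = (-0.0325, 0.9989, -0.0300, -0.0175)
v' = (-0.1220, 1.8040, 0.9100)
ω' = (1.3740, -0.7110, 1.2849)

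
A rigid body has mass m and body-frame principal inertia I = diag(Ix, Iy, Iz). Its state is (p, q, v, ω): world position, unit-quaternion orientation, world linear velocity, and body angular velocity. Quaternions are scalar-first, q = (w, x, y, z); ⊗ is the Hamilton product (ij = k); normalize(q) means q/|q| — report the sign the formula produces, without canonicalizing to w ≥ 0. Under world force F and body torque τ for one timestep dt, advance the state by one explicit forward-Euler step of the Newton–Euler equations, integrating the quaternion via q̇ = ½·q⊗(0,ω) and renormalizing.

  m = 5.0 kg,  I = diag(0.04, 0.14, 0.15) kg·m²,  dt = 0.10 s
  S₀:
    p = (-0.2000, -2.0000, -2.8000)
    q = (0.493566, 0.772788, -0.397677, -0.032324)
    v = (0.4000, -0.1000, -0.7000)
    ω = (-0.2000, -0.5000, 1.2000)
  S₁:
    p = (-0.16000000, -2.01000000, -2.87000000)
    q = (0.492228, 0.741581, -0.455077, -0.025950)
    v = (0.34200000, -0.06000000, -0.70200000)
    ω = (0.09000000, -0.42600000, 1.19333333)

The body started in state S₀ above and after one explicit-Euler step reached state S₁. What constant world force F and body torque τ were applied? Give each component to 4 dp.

ω₁ − ω₀ = (0.29000000, 0.07400000, -0.00666667)
precession coupling = (-0.0060, 0.0264, 0.0100)
applied torque τ = (0.1100, 0.1300, 0.0000)
v₁ − v₀ = (-0.05800000, 0.04000000, -0.00200000)
m·(v₁−v₀)/dt = (-2.9000, 2.0000, -0.1000)

F = (-2.9000, 2.0000, -0.1000)
τ = (0.1100, 0.1300, 0.0000)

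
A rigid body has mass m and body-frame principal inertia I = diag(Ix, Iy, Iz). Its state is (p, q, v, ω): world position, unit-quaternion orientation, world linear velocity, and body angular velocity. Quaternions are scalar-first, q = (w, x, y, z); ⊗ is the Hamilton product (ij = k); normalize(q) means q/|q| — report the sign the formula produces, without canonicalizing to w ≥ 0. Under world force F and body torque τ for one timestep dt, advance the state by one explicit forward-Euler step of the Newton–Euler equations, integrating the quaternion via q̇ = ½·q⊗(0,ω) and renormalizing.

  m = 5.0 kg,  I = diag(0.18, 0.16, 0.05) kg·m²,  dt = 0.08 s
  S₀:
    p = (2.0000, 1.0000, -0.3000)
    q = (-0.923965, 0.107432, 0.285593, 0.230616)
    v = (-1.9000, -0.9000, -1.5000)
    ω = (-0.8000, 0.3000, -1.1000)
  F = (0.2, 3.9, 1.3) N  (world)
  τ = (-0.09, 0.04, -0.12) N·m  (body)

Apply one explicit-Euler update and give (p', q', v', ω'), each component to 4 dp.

p' = (1.8480, 0.9280, -0.4200)
q' = (-0.9124, 0.1215, 0.2714, 0.2813)
v' = (-1.8968, -0.8376, -1.4792)
ω' = (-0.8561, 0.2628, -1.2997)

angular accel α = (-0.7017, -0.4650, -2.4960)
new body rate ω' = (-0.8561, 0.2628, -1.2997)
Hamilton product q⊗(0,ω) = (0.2539453, 0.3558349, -0.3435071, 1.2770655)
updated quaternion q' = (-0.9124, 0.1215, 0.2714, 0.2813)
linear accel F/m = (0.0400, 0.7800, 0.2600)
p' = p + v·dt = (1.8480, 0.9280, -0.4200)
v + (F/m)dt = (-1.8968, -0.8376, -1.4792)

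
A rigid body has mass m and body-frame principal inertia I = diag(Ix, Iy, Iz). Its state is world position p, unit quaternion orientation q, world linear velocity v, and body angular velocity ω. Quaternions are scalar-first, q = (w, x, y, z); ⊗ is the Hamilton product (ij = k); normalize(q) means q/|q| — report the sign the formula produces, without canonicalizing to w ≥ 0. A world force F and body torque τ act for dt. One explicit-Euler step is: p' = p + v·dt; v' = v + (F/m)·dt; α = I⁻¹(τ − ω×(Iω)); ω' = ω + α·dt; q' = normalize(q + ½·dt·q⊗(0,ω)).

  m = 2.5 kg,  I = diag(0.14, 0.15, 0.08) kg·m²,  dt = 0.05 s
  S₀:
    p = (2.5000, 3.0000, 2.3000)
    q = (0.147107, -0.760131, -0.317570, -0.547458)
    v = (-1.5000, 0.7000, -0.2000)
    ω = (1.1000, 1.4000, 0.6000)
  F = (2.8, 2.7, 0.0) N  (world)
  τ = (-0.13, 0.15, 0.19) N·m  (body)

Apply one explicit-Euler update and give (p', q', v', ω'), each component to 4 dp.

a = F/m = (1.1200, 1.0800, 0.0000)
p + v·dt = (2.4250, 3.0350, 2.2900)
new velocity v' = (-1.4440, 0.7540, -0.2000)
ω×(Iω) gyroscopic = (-0.0588, 0.0396, 0.0154)
angular accel α = (-0.5086, 0.7360, 2.1825)
ω' = ω + α·dt = (1.0746, 1.4368, 0.7091)
2q̇ = q⊗(0,ω) = (1.6092169, 0.7377169, 0.0598246, -0.6265922)
updated quaternion q' = (0.1871, -0.7409, -0.3157, -0.5625)

p' = (2.4250, 3.0350, 2.2900)
q' = (0.1871, -0.7409, -0.3157, -0.5625)
v' = (-1.4440, 0.7540, -0.2000)
ω' = (1.0746, 1.4368, 0.7091)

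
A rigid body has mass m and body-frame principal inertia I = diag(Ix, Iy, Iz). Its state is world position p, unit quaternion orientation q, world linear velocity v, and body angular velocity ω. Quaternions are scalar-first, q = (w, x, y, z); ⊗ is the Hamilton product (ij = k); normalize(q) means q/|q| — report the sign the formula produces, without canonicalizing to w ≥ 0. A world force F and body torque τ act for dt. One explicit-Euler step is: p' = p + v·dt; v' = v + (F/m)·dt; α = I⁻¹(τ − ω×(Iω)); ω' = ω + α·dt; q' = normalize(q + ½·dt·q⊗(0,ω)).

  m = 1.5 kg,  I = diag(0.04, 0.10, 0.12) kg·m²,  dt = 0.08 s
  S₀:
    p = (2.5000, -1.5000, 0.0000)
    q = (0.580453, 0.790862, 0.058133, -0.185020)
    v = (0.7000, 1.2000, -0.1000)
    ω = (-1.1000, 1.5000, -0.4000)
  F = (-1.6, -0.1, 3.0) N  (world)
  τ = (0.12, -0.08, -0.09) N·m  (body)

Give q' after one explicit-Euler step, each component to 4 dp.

q' = (0.6070, 0.7733, 0.1134, -0.1439)

q⊗(0,ω) = (0.7087407, -0.3842215, 1.3905463, 1.0180581)
updated quaternion q' = (0.6070, 0.7733, 0.1134, -0.1439)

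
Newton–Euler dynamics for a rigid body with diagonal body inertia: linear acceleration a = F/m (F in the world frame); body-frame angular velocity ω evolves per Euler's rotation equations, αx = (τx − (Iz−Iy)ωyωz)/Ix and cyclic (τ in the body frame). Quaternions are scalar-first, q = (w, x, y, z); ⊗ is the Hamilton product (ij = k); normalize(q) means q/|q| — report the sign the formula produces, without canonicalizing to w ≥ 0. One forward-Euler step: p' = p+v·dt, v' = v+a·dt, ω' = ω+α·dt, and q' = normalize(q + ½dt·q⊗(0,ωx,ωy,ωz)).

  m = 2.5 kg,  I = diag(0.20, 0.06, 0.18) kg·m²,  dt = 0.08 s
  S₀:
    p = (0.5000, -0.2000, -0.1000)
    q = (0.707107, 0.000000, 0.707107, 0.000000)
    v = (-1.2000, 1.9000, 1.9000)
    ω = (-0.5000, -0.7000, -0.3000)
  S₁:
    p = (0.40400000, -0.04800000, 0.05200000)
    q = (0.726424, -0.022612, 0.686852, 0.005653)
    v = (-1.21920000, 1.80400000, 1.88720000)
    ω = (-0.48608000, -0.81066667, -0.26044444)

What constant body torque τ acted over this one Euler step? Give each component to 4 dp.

τ = (0.0600, -0.0800, 0.0400)

ω₁ − ω₀ = (0.01392000, -0.11066667, 0.03955556)
precession coupling = (0.0252, 0.0030, -0.0490)
τ = I·(Δω/dt) + ω₀×(Iω₀) = (0.0600, -0.0800, 0.0400)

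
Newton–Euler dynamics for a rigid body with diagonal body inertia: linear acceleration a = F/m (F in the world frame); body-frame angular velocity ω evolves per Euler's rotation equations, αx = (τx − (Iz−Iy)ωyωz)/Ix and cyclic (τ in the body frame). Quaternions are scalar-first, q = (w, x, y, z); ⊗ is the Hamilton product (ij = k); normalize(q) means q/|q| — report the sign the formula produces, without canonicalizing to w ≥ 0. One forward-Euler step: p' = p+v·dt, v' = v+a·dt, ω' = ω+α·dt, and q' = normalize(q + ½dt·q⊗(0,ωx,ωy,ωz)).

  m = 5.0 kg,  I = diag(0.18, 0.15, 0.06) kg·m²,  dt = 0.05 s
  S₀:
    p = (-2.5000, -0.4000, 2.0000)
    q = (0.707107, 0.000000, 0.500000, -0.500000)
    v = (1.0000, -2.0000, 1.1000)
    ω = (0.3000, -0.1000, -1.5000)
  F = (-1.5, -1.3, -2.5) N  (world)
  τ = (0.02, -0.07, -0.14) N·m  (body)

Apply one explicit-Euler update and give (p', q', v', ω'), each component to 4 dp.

p' = (-2.4500, -0.5000, 2.0550)
q' = (0.6891, -0.0147, 0.4941, -0.5299)
v' = (0.9850, -2.0130, 1.0750)
ω' = (0.3093, -0.1053, -1.6174)

angular accel α = (0.1861, -0.1067, -2.3483)
new body rate ω' = (0.3093, -0.1053, -1.6174)
Hamilton product q⊗(0,ω) = (-0.7000000, -0.5878679, -0.2207107, -1.2106605)
q + ½dt·q⊗(0,ω), renormalized = (0.6891, -0.0147, 0.4941, -0.5299)
p' = p + v·dt = (-2.4500, -0.5000, 2.0550)
v + (F/m)dt = (0.9850, -2.0130, 1.0750)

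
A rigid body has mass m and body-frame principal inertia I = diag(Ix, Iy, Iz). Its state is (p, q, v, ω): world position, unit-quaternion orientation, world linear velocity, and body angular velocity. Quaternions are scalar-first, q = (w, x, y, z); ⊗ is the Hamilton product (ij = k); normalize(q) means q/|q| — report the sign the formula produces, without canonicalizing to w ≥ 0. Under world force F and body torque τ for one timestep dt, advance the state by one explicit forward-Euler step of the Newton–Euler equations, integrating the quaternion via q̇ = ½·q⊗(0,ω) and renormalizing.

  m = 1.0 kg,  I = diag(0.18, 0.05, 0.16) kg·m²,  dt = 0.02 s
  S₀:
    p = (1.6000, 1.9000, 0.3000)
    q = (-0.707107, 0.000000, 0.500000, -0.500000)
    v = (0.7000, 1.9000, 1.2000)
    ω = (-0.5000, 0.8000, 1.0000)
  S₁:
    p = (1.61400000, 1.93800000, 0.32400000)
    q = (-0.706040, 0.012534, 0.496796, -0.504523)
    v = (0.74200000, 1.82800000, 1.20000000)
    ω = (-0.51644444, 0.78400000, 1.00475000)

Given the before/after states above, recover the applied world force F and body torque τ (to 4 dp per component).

F = (2.1000, -3.6000, 0.0000)
τ = (-0.0600, -0.0500, 0.0900)

velocity change Δv = (0.04200000, -0.07200000, 0.00000000)
m·(v₁−v₀)/dt = (2.1000, -3.6000, 0.0000)
ω₁ − ω₀ = (-0.01644444, -0.01600000, 0.00475000)
gyro term ω₀×Iω₀ = (0.0880, -0.0100, 0.0520)
applied torque τ = (-0.0600, -0.0500, 0.0900)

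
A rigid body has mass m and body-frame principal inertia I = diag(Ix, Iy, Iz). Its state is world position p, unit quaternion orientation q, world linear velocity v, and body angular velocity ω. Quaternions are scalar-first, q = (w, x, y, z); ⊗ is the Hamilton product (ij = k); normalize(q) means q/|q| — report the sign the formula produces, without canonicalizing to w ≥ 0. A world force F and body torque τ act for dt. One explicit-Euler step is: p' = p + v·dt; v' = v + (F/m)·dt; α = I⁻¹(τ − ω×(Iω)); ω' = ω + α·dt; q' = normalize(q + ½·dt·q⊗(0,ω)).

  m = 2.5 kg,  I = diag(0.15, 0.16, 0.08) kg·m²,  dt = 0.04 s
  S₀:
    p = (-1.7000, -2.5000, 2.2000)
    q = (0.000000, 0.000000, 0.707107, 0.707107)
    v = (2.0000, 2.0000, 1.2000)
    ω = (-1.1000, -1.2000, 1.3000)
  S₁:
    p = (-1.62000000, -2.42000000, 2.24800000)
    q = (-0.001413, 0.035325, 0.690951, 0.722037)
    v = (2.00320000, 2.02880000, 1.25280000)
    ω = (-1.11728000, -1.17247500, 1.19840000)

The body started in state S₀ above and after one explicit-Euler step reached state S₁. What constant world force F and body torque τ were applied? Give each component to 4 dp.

F = (0.2000, 1.8000, 3.3000)
τ = (0.0600, 0.0100, -0.1900)

Δω = ω₁−ω₀ = (-0.01728000, 0.02752500, -0.10160000)
τ = I·(Δω/dt) + ω₀×(Iω₀) = (0.0600, 0.0100, -0.1900)
Δv = v₁−v₀ = (0.00320000, 0.02880000, 0.05280000)
F = m·Δv/dt = (0.2000, 1.8000, 3.3000)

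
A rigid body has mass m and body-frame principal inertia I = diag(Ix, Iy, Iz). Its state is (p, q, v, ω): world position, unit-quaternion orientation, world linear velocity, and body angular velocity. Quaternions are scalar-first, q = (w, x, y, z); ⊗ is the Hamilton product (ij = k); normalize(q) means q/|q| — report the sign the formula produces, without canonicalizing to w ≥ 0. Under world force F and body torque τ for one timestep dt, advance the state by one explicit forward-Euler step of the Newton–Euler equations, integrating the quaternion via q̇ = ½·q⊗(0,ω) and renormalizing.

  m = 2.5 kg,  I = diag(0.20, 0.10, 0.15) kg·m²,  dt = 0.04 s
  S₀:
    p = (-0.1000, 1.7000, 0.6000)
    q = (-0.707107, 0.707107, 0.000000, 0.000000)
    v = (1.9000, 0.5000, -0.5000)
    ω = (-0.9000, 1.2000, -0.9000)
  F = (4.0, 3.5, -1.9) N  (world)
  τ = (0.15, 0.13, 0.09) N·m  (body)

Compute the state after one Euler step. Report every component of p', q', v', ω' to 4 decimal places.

gyro term ω×Iω = (-0.0540, 0.0405, 0.1080)
α = I⁻¹(τ − ω×Iω) = (1.0200, 0.8950, -0.1200)
ω' = ω + α·dt = (-0.8592, 1.2358, -0.9048)
q⊗(0,ω) = (0.6363963, 0.6363963, -0.2121321, 1.4849247)
q' = normalize(q + ½dt·q⊗(0,ω)) = (-0.6940, 0.7194, -0.0042, 0.0297)
p' = p + v·dt = (-0.0240, 1.7200, 0.5800)
new velocity v' = (1.9640, 0.5560, -0.5304)

p' = (-0.0240, 1.7200, 0.5800)
q' = (-0.6940, 0.7194, -0.0042, 0.0297)
v' = (1.9640, 0.5560, -0.5304)
ω' = (-0.8592, 1.2358, -0.9048)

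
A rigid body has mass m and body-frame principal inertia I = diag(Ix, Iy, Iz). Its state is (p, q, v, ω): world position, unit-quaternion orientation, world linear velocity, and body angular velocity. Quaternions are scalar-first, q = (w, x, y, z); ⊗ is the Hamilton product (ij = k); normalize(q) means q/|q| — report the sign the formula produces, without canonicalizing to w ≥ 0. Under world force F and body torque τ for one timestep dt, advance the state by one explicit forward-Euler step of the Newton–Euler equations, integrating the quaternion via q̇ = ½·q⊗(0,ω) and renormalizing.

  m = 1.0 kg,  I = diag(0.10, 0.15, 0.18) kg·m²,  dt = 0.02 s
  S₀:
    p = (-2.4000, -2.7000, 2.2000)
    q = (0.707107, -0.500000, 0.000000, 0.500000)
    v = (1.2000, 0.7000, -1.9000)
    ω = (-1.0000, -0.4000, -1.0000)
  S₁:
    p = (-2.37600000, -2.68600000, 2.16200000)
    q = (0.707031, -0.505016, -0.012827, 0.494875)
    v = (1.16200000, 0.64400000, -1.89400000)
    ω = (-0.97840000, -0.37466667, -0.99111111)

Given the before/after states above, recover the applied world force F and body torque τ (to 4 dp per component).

F = (-1.9000, -2.8000, 0.3000)
τ = (0.1200, 0.1100, 0.1000)

velocity change Δv = (-0.03800000, -0.05600000, 0.00600000)
F = m·Δv/dt = (-1.9000, -2.8000, 0.3000)
ω₁ − ω₀ = (0.02160000, 0.02533333, 0.00888889)
τ = I·(Δω/dt) + ω₀×(Iω₀) = (0.1200, 0.1100, 0.1000)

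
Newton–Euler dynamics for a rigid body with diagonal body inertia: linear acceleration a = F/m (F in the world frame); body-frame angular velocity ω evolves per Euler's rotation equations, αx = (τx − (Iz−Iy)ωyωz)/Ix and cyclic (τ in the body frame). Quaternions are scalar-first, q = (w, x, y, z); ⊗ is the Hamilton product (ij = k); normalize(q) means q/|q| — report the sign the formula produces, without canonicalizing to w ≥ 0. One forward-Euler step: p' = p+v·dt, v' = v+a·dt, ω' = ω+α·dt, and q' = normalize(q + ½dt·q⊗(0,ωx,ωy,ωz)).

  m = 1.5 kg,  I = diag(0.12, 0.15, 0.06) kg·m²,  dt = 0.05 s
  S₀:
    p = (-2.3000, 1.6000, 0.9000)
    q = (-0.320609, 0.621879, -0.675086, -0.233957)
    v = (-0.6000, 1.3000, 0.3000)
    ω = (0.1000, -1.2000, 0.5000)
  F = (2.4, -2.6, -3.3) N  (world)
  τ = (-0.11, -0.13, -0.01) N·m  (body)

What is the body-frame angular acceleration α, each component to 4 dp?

α = (-1.3667, -0.8867, -0.1067)

precession coupling ω×(Iω) = (0.0540, 0.0030, -0.0036)
(τ − ω×Iω)/I = (-1.3667, -0.8867, -0.1067)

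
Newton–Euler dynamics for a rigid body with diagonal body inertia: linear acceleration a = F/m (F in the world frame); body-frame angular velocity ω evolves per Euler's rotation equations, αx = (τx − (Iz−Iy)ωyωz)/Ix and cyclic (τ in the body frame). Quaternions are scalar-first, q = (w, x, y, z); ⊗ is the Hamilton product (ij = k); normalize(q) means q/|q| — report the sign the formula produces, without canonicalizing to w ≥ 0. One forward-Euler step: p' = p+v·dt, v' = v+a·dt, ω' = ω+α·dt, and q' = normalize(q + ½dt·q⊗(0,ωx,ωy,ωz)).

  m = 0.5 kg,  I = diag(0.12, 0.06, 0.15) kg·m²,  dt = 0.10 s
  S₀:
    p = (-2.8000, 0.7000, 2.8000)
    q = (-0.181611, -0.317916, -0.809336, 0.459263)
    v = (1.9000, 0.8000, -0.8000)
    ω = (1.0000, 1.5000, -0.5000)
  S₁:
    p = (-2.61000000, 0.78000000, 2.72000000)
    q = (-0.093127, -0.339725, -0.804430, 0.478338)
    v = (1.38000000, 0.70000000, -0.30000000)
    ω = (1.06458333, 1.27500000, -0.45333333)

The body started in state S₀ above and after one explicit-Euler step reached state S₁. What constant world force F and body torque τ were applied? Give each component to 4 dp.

F = (-2.6000, -0.5000, 2.5000)
τ = (0.0100, -0.1200, -0.0200)

Δv = v₁−v₀ = (-0.52000000, -0.10000000, 0.50000000)
applied force F = (-2.6000, -0.5000, 2.5000)
Δω = ω₁−ω₀ = (0.06458333, -0.22500000, 0.04666667)
ω₀×(Iω₀) = (-0.0675, 0.0150, -0.0900)
τ = I·(Δω/dt) + ω₀×(Iω₀) = (0.0100, -0.1200, -0.0200)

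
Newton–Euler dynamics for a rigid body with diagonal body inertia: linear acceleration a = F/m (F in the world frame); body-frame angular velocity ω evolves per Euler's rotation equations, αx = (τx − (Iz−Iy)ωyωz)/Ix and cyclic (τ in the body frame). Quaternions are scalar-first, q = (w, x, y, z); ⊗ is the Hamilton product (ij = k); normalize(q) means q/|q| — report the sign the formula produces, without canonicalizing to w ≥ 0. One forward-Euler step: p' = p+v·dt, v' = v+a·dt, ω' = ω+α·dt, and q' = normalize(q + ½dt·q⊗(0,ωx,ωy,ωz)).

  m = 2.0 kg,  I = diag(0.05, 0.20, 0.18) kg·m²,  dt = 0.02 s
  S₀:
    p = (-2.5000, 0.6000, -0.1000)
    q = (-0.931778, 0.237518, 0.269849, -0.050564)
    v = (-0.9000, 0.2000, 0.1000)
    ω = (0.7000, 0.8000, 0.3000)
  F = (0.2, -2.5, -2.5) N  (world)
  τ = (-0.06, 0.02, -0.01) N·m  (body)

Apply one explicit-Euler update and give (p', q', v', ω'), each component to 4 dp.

p' = (-2.5180, 0.6040, -0.0980)
q' = (-0.9354, 0.2322, 0.2613, -0.0533)
v' = (-0.8980, 0.1750, 0.0750)
ω' = (0.6779, 0.8047, 0.2896)

new position p' = (-2.5180, 0.6040, -0.0980)
new velocity v' = (-0.8980, 0.1750, 0.0750)
gyro term ω×Iω = (-0.0048, -0.0273, 0.0840)
(τ − ω×Iω)/I = (-1.1040, 0.2365, -0.5222)
new body rate ω' = (0.6779, 0.8047, 0.2896)
Hamilton product q⊗(0,ω) = (-0.3669726, -0.5308387, -0.8520726, -0.2784133)
updated quaternion q' = (-0.9354, 0.2322, 0.2613, -0.0533)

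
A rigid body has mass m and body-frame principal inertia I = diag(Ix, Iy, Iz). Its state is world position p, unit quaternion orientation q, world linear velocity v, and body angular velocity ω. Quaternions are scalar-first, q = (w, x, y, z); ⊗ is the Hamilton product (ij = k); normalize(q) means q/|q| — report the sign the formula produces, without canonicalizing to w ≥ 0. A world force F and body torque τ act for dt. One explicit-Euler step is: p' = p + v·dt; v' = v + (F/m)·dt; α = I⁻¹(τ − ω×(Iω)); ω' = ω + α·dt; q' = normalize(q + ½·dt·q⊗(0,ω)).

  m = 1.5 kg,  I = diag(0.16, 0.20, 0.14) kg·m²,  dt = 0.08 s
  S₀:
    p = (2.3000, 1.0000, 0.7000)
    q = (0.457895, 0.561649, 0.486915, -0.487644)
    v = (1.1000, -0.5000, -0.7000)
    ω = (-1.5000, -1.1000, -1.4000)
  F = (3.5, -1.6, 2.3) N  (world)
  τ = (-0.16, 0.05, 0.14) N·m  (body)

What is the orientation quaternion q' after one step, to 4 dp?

q⊗(0,ω) = (0.6953784, -1.9049319, 1.0140901, -0.5284944)
updated quaternion q' = (0.4836, 0.4834, 0.5252, -0.5066)

q' = (0.4836, 0.4834, 0.5252, -0.5066)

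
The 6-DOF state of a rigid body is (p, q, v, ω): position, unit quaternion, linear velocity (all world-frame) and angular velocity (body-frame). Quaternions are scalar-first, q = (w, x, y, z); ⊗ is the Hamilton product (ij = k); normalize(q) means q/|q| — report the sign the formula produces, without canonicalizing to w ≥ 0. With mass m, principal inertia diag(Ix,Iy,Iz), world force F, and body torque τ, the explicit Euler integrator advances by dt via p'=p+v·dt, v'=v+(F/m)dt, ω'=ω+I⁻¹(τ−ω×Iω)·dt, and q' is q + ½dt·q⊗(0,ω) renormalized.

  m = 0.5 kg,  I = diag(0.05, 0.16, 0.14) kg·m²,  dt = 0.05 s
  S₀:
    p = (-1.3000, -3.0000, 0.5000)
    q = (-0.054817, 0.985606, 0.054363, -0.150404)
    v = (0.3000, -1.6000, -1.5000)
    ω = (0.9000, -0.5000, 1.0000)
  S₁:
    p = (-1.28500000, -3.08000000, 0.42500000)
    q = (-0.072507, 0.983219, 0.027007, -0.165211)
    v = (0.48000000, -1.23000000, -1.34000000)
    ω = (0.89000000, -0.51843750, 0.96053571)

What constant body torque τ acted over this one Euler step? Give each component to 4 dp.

τ = (0.0000, -0.1400, -0.1600)

rate change Δω = (-0.01000000, -0.01843750, -0.03946429)
gyro term ω₀×Iω₀ = (0.0100, -0.0810, -0.0495)
τ = I·(Δω/dt) + ω₀×(Iω₀) = (0.0000, -0.1400, -0.1600)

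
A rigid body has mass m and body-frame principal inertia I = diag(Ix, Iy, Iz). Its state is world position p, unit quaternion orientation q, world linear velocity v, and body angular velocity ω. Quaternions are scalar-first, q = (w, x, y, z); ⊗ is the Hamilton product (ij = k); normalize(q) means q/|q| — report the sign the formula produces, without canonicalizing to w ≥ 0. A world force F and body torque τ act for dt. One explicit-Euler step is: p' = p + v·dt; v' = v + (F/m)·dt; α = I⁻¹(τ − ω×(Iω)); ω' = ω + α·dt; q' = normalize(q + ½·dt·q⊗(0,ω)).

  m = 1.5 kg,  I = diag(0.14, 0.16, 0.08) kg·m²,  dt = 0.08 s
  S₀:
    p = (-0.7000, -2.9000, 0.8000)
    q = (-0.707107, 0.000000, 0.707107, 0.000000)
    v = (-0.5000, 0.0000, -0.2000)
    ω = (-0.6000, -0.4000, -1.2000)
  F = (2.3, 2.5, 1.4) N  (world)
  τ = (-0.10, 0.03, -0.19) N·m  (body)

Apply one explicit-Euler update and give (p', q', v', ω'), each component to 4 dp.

a = F/m = (1.5333, 1.6667, 0.9333)
new position p' = (-0.7400, -2.9000, 0.7840)
new velocity v' = (-0.3773, 0.1333, -0.1253)
(τ − ω×Iω)/I = (-0.4400, -0.0825, -2.4350)
ω + α·dt = (-0.6352, -0.4066, -1.3948)
Hamilton product q⊗(0,ω) = (0.2828428, -0.4242642, 0.2828428, 1.2727926)
q + ½dt·q⊗(0,ω), renormalized = (-0.6947, -0.0169, 0.7173, 0.0508)

p' = (-0.7400, -2.9000, 0.7840)
q' = (-0.6947, -0.0169, 0.7173, 0.0508)
v' = (-0.3773, 0.1333, -0.1253)
ω' = (-0.6352, -0.4066, -1.3948)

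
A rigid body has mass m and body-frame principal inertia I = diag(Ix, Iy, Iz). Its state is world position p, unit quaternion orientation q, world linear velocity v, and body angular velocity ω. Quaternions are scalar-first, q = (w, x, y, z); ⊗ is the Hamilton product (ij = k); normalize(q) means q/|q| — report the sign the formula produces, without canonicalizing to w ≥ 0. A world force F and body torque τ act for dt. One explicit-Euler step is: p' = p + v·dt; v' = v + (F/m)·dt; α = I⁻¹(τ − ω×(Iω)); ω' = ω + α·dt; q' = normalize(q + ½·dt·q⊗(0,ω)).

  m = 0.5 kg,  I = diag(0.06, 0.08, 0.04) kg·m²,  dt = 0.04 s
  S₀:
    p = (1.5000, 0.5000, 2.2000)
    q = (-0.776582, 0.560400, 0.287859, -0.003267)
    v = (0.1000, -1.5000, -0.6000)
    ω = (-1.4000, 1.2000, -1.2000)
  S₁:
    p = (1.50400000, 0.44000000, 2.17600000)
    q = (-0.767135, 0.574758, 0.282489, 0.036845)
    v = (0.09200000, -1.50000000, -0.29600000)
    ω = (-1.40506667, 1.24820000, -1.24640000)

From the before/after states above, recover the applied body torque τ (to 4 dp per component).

τ = (0.0500, 0.1300, -0.0800)

rate change Δω = (-0.00506667, 0.04820000, -0.04640000)
precession coupling = (0.0576, 0.0336, -0.0336)
τ = I·(Δω/dt) + ω₀×(Iω₀) = (0.0500, 0.1300, -0.0800)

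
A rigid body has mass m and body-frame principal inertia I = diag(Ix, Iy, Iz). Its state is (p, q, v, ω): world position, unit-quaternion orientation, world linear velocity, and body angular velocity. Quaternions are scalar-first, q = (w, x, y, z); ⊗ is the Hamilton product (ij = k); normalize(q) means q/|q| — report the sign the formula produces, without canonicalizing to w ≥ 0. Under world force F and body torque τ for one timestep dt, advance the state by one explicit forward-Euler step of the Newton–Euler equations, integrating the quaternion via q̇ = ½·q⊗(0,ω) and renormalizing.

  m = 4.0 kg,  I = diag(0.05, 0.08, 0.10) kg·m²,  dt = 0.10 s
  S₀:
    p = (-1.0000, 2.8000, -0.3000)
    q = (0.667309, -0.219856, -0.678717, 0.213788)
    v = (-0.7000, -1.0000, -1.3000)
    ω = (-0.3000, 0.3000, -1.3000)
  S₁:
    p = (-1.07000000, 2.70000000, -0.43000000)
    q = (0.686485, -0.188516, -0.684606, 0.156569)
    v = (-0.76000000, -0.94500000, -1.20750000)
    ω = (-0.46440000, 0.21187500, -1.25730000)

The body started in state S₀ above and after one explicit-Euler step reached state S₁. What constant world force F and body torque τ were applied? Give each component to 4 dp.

Δv = v₁−v₀ = (-0.06000000, 0.05500000, 0.09250000)
applied force F = (-2.4000, 2.2000, 3.7000)
Δω = ω₁−ω₀ = (-0.16440000, -0.08812500, 0.04270000)
I·α + gyro = (-0.0900, -0.0900, 0.0400)

F = (-2.4000, 2.2000, 3.7000)
τ = (-0.0900, -0.0900, 0.0400)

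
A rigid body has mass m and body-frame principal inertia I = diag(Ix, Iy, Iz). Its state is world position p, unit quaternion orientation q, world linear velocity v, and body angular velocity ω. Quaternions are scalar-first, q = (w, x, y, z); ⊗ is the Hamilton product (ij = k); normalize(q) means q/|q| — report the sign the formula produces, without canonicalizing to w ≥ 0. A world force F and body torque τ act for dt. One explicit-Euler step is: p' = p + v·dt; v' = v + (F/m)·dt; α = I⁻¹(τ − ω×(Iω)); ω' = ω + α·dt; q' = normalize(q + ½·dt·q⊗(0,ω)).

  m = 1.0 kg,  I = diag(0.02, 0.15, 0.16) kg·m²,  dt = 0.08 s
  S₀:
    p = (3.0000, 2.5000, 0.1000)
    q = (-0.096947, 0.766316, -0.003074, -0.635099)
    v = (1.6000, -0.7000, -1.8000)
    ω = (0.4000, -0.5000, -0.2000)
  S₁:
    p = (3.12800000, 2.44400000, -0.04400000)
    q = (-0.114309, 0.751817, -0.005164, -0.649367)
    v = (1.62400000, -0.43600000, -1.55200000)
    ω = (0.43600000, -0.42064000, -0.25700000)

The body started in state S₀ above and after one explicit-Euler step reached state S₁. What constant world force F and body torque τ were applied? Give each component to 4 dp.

Δω = ω₁−ω₀ = (0.03600000, 0.07936000, -0.05700000)
applied torque τ = (0.0100, 0.1600, -0.1400)
velocity change Δv = (0.02400000, 0.26400000, 0.24800000)
m·(v₁−v₀)/dt = (0.3000, 3.3000, 3.1000)

F = (0.3000, 3.3000, 3.1000)
τ = (0.0100, 0.1600, -0.1400)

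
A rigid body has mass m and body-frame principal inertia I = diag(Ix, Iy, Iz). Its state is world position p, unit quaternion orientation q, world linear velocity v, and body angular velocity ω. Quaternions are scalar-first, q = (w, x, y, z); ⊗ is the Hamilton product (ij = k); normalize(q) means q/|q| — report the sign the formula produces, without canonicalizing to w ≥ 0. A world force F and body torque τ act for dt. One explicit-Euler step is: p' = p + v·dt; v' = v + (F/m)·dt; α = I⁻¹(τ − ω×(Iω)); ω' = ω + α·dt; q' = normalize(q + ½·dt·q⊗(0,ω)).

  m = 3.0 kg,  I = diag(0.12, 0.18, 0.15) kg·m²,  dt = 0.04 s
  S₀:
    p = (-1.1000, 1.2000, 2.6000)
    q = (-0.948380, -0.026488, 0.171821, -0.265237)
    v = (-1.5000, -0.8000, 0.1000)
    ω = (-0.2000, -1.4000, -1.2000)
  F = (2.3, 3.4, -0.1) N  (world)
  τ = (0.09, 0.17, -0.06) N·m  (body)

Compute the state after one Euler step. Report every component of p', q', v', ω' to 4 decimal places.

p' = (-1.1600, 1.1680, 2.6040)
q' = (-0.9494, -0.0342, 0.1987, -0.2409)
v' = (-1.4693, -0.7547, 0.0987)
ω' = (-0.1532, -1.3606, -1.2205)

ω×(Iω) gyroscopic = (-0.0504, -0.0072, 0.0168)
angular accel α = (1.1700, 0.9844, -0.5120)
ω' = ω + α·dt = (-0.1532, -1.3606, -1.2205)
Hamilton product q⊗(0,ω) = (-0.0830326, -0.3878410, 1.3489938, 1.2095034)
updated quaternion q' = (-0.9494, -0.0342, 0.1987, -0.2409)
a = (0.7667, 1.1333, -0.0333)
new position p' = (-1.1600, 1.1680, 2.6040)
v + (F/m)dt = (-1.4693, -0.7547, 0.0987)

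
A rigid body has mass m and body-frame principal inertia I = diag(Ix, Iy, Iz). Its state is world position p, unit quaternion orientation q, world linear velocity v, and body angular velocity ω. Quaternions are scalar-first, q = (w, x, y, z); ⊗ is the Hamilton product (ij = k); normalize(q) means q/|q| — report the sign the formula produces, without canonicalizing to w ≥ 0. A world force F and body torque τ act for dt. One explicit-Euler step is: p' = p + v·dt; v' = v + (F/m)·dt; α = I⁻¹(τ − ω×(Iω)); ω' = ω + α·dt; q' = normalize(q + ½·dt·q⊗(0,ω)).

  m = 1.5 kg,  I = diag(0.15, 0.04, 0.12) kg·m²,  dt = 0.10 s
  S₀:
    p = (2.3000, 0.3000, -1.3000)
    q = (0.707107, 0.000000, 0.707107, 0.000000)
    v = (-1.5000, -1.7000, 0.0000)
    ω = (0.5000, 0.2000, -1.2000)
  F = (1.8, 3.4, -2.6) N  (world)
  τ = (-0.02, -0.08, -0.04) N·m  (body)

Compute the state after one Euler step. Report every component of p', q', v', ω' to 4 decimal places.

p' = (2.1500, 0.1300, -1.3000)
q' = (0.6985, -0.0247, 0.7126, -0.0600)
v' = (-1.3800, -1.4733, -0.1733)
ω' = (0.4995, 0.0450, -1.2242)

gyro term ω×Iω = (-0.0192, -0.0180, -0.0110)
(τ − ω×Iω)/I = (-0.0053, -1.5500, -0.2417)
new body rate ω' = (0.4995, 0.0450, -1.2242)
Hamilton product q⊗(0,ω) = (-0.1414214, -0.4949749, 0.1414214, -1.2020819)
q' = normalize(q + ½dt·q⊗(0,ω)) = (0.6985, -0.0247, 0.7126, -0.0600)
new position p' = (2.1500, 0.1300, -1.3000)
new velocity v' = (-1.3800, -1.4733, -0.1733)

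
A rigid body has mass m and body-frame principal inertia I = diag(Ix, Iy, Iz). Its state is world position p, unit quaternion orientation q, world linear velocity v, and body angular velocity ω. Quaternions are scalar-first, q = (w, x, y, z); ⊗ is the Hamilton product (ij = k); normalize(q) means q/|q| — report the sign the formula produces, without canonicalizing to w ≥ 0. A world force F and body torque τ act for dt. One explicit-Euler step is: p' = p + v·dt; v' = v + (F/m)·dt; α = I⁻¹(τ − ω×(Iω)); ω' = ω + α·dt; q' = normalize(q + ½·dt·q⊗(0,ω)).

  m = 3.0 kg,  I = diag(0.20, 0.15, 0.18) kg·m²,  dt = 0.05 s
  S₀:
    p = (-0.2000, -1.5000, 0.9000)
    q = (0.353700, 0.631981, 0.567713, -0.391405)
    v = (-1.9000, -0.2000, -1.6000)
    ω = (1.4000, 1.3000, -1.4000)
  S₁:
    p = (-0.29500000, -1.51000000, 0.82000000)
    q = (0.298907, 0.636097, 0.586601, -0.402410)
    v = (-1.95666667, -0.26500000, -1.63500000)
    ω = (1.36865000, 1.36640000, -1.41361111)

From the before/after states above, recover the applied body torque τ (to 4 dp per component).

rate change Δω = (-0.03135000, 0.06640000, -0.01361111)
ω₀×(Iω₀) = (-0.0546, -0.0392, -0.0910)
τ = I·(Δω/dt) + ω₀×(Iω₀) = (-0.1800, 0.1600, -0.1400)

τ = (-0.1800, 0.1600, -0.1400)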